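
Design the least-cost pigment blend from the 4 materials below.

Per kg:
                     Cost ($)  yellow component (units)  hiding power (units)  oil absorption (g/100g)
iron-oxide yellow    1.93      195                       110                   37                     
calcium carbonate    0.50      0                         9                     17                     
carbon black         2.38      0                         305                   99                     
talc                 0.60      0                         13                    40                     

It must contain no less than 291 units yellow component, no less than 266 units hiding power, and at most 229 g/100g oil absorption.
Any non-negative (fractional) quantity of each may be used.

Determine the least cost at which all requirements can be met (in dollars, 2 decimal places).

$3.67

Let x1 = kg of iron-oxide yellow, x2 = kg of calcium carbonate, x3 = kg of carbon black, x4 = kg of talc.
Minimize 1.93x1 + 0.5x2 + 2.38x3 + 0.6x4 with:
  195x1 ≥ 291   (yellow component)
  110x1 + 9x2 + 305x3 + 13x4 ≥ 266   (hiding power)
  37x1 + 17x2 + 99x3 + 40x4 ≤ 229   (oil absorption)
  x1, x2, x3, x4 ≥ 0.
The minimum-cost mix takes nothing from calcium carbonate, talc — only iron-oxide yellow, carbon black. There the yellow component and hiding power constraints are tight.
Optimal quantities: iron-oxide yellow = 1.492 kg, carbon black = 0.3339 kg.
Cost = 1.93·1.492 + 2.38·0.3339 = 3.6742.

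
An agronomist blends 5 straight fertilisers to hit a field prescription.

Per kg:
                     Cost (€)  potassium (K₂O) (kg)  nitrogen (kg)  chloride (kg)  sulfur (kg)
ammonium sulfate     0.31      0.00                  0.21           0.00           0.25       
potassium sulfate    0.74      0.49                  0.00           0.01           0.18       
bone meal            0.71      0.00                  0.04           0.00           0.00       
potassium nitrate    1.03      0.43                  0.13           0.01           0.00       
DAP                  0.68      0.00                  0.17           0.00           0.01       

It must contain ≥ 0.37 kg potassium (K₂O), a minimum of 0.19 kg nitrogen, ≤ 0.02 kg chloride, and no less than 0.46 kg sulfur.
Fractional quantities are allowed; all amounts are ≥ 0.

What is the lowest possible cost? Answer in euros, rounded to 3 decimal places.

€0.961

Set it up as a linear program. Let x1 = kg of ammonium sulfate, x2 = kg of potassium sulfate, x3 = kg of bone meal, x4 = kg of potassium nitrate, x5 = kg of DAP.
min 0.31x1 + 0.74x2 + 0.71x3 + 1.03x4 + 0.68x5 with:
  0.49x2 + 0.43x4 ≥ 0.37   (potassium (K₂O))
  0.21x1 + 0.04x3 + 0.13x4 + 0.17x5 ≥ 0.19   (nitrogen)
  0.01x2 + 0.01x4 ≤ 0.02   (chloride)
  0.25x1 + 0.18x2 + 0.01x5 ≥ 0.46   (sulfur)
  x1, x2, x3, x4, x5 ≥ 0.
At the optimum only ammonium sulfate, potassium sulfate are positive (bone meal, potassium nitrate, DAP = 0). There the potassium (K₂O) and sulfur constraints are tight.
That vertex is x1 = 1.296, x2 = 0.7551.
Hence cost = 0.31·1.296 + 0.74·0.7551 = €0.96053.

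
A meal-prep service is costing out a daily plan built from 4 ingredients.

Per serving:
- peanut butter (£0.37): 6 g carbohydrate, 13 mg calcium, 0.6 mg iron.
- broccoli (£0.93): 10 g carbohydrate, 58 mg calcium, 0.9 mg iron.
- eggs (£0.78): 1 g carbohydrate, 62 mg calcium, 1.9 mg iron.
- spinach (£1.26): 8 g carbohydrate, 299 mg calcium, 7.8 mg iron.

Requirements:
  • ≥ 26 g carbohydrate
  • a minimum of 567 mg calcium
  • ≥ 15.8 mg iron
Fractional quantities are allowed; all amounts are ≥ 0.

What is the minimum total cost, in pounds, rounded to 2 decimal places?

£3.05

Treat it as an LP. Let x1 = servings of peanut butter, x2 = servings of broccoli, x3 = servings of eggs, x4 = servings of spinach.
Minimize 0.37x1 + 0.93x2 + 0.78x3 + 1.26x4 s.t.:
  6x1 + 10x2 + 1x3 + 8x4 ≥ 26   (carbohydrate)
  13x1 + 58x2 + 62x3 + 299x4 ≥ 567   (calcium)
  0.6x1 + 0.9x2 + 1.9x3 + 7.8x4 ≥ 15.8   (iron)
  x1, x2, x3, x4 ≥ 0.
The cheapest feasible vertex uses only peanut butter, spinach; broccoli, eggs are not used. Binding constraints: carbohydrate and iron.
So peanut butter = 1.819 servings, spinach = 1.886 servings.
Objective = 0.37·1.819 + 1.26·1.886 = 3.0494.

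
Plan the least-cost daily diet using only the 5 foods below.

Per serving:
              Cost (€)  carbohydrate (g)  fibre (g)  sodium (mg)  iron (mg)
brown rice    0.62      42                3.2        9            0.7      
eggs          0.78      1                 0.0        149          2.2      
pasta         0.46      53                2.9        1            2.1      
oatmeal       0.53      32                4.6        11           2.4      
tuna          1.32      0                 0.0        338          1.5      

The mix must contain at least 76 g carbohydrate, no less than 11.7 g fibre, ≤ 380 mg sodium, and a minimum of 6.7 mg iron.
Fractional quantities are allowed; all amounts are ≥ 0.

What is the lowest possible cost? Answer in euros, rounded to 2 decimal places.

Set it up as a linear program. Let x1 = servings of brown rice, x2 = servings of eggs, x3 = servings of pasta, x4 = servings of oatmeal, x5 = servings of tuna.
Minimize 0.62x1 + 0.78x2 + 0.46x3 + 0.53x4 + 1.32x5 s.t.:
  42x1 + 1x2 + 53x3 + 32x4 ≥ 76   (carbohydrate)
  3.2x1 + 2.9x3 + 4.6x4 ≥ 11.7   (fibre)
  9x1 + 149x2 + 1x3 + 11x4 + 338x5 ≤ 380   (sodium)
  0.7x1 + 2.2x2 + 2.1x3 + 2.4x4 + 1.5x5 ≥ 6.7   (iron)
  x1, x2, x3, x4, x5 ≥ 0.
The optimal basis is {pasta, oatmeal}; brown rice, eggs, tuna drop out. The fibre and iron requirements are met with equality.
That vertex is x3 = 1.015, x4 = 1.904.
Total cost: 0.46·1.015 + 0.53·1.904 = 1.4760.

€1.48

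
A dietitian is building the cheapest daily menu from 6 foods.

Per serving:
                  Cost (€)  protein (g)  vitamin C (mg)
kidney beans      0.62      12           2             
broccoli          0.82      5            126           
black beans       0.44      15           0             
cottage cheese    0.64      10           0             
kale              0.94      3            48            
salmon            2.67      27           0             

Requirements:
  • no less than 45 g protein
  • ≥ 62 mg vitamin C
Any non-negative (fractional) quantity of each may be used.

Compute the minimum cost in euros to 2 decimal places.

€1.65

Treat it as an LP. Let x1 = servings of kidney beans, x2 = servings of broccoli, x3 = servings of black beans, x4 = servings of cottage cheese, x5 = servings of kale, x6 = servings of salmon.
Minimise 0.62x1 + 0.82x2 + 0.44x3 + 0.64x4 + 0.94x5 + 2.67x6 with:
  12x1 + 5x2 + 15x3 + 10x4 + 3x5 + 27x6 ≥ 45   (protein)
  2x1 + 126x2 + 48x5 ≥ 62   (vitamin C)
  x1, x2, x3, x4, x5, x6 ≥ 0.
The cheapest feasible vertex uses only broccoli, black beans; kidney beans, cottage cheese, kale, salmon are not used. Binding constraints: protein and vitamin C.
That vertex is x2 = 0.4921, x3 = 2.836.
Total cost: 0.82·0.4921 + 0.44·2.836 = 1.6514.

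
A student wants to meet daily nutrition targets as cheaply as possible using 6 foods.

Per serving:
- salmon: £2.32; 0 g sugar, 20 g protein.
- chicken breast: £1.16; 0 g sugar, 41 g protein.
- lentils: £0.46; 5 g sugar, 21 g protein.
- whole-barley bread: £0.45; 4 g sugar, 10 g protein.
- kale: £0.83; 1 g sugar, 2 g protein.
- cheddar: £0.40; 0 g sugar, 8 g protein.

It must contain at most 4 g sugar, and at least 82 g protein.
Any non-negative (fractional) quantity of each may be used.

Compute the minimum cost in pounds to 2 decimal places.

£2.21

Treat it as an LP. Let x1 = servings of salmon, x2 = servings of chicken breast, x3 = servings of lentils, x4 = servings of whole-barley bread, x5 = servings of kale, x6 = servings of cheddar.
Minimise 2.32x1 + 1.16x2 + 0.46x3 + 0.45x4 + 0.83x5 + 0.4x6 subject to:
  5x3 + 4x4 + 1x5 ≤ 4   (sugar)
  20x1 + 41x2 + 21x3 + 10x4 + 2x5 + 8x6 ≥ 82   (protein)
  x1, x2, x3, x4, x5, x6 ≥ 0.
The cheapest feasible vertex uses only chicken breast, lentils; salmon, whole-barley bread, kale, cheddar are not used. The sugar and protein requirements are met with equality.
So chicken breast = 1.59 servings, lentils = 0.8 servings.
Hence cost = 1.16·1.59 + 0.46·0.8 = £2.2124.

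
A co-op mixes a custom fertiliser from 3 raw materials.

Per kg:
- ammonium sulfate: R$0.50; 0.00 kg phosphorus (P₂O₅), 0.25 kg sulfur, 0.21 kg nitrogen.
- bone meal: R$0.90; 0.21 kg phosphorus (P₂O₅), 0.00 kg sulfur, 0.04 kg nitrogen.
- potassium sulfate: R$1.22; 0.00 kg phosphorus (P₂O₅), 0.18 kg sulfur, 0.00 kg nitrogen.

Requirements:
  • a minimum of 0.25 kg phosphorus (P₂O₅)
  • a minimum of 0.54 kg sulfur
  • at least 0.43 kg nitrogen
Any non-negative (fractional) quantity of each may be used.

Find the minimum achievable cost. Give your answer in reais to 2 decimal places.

R$2.15

This is a linear program. Let x1 = kg of ammonium sulfate, x2 = kg of bone meal, x3 = kg of potassium sulfate.
Minimize 0.5x1 + 0.9x2 + 1.22x3 subject to:
  0.21x2 ≥ 0.25   (phosphorus (P₂O₅))
  0.25x1 + 0.18x3 ≥ 0.54   (sulfur)
  0.21x1 + 0.04x2 ≥ 0.43   (nitrogen)
  x1, x2, x3 ≥ 0.
At the optimum only ammonium sulfate, bone meal are positive (potassium sulfate = 0). There the phosphorus (P₂O₅) and sulfur constraints are tight.
So ammonium sulfate = 2.16 kg, bone meal = 1.19 kg.
Objective = 0.5·2.16 + 0.9·1.19 = 2.1510.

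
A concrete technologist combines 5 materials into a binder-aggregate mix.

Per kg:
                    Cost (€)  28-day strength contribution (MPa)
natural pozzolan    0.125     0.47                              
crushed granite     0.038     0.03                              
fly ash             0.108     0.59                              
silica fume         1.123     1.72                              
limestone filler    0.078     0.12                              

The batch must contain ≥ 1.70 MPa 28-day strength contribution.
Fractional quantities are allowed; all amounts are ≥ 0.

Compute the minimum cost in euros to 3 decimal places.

Let x1 = kg of natural pozzolan, x2 = kg of crushed granite, x3 = kg of fly ash, x4 = kg of silica fume, x5 = kg of limestone filler.
min 0.125x1 + 0.038x2 + 0.108x3 + 1.123x4 + 0.078x5 subject to:
  0.47x1 + 0.03x2 + 0.59x3 + 1.72x4 + 0.12x5 ≥ 1.7   (28-day strength contribution)
  x1, x2, x3, x4, x5 ≥ 0.
The cheapest feasible vertex uses only fly ash; natural pozzolan, crushed granite, silica fume, limestone filler are not used. There the 28-day strength contribution constraint is tight.
That vertex is x3 = 2.881.
Hence cost = 0.108·2.881 = €0.31115.

€0.311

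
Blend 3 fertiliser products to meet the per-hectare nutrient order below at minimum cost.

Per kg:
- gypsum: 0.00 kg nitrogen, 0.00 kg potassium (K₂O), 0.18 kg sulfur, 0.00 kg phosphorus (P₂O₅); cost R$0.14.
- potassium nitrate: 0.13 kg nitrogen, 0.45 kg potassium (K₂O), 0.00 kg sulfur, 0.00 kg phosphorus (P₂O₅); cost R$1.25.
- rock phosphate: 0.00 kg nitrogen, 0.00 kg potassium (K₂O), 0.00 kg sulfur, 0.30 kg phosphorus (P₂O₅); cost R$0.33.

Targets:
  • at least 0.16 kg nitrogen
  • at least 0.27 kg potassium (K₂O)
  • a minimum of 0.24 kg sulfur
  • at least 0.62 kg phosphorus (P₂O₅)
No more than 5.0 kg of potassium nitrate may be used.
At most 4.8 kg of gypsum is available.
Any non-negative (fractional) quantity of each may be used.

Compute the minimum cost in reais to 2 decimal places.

R$2.41

Treat it as an LP. Let x1 = kg of gypsum, x2 = kg of potassium nitrate, x3 = kg of rock phosphate.
min 0.14x1 + 1.25x2 + 0.33x3 with:
  0.13x2 ≥ 0.16   (nitrogen)
  0.45x2 ≥ 0.27   (potassium (K₂O))
  0.18x1 ≥ 0.24   (sulfur)
  0.3x3 ≥ 0.62   (phosphorus (P₂O₅))
  x2 ≤ 5
  x1 ≤ 4.8
  x1, x2, x3 ≥ 0.
The optimal mix uses every input. The nitrogen, sulfur, phosphorus (P₂O₅) requirements are met with equality.
That vertex is x1 = 1.333, x2 = 1.231, x3 = 2.067.
Objective = 0.14·1.333 + 1.25·1.231 + 0.33·2.067 = 2.4075.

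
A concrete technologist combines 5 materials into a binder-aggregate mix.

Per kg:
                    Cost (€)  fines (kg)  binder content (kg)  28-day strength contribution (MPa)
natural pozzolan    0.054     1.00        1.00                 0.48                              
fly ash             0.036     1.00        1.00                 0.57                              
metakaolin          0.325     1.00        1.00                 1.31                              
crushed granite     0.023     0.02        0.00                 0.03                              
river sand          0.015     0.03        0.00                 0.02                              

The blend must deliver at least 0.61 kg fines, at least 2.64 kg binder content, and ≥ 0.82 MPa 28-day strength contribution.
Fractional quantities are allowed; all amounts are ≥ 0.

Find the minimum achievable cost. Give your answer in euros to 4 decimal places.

€0.0950

Let x1 = kg of natural pozzolan, x2 = kg of fly ash, x3 = kg of metakaolin, x4 = kg of crushed granite, x5 = kg of river sand.
Minimise 0.054x1 + 0.036x2 + 0.325x3 + 0.023x4 + 0.015x5 subject to:
  1x1 + 1x2 + 1x3 + 0.02x4 + 0.03x5 ≥ 0.61   (fines)
  1x1 + 1x2 + 1x3 ≥ 2.64   (binder content)
  0.48x1 + 0.57x2 + 1.31x3 + 0.03x4 + 0.02x5 ≥ 0.82   (28-day strength contribution)
  x1, x2, x3, x4, x5 ≥ 0.
At the optimum only fly ash is positive (natural pozzolan, metakaolin, crushed granite, river sand = 0). The binder content requirement is met with equality.
So fly ash = 2.64 kg.
Total cost: 0.036·2.64 = 0.095040.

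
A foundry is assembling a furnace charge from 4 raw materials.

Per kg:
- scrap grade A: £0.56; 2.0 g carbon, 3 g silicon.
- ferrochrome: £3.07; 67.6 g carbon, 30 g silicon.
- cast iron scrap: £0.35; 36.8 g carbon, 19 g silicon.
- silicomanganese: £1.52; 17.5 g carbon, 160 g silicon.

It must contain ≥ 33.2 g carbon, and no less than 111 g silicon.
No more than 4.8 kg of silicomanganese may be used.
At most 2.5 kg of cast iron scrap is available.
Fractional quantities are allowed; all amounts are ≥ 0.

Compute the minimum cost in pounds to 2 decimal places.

Set it up as a linear program. Let x1 = kg of scrap grade A, x2 = kg of ferrochrome, x3 = kg of cast iron scrap, x4 = kg of silicomanganese.
min 0.56x1 + 3.07x2 + 0.35x3 + 1.52x4 with:
  2x1 + 67.6x2 + 36.8x3 + 17.5x4 ≥ 33.2   (carbon)
  3x1 + 30x2 + 19x3 + 160x4 ≥ 111   (silicon)
  x4 ≤ 4.8
  x3 ≤ 2.5
  x1, x2, x3, x4 ≥ 0.
The minimum-cost mix takes nothing from scrap grade A, ferrochrome — only cast iron scrap, silicomanganese. The carbon and silicon requirements are met with equality.
Optimal quantities: cast iron scrap = 0.6065 kg, silicomanganese = 0.6217 kg.
Total cost: 0.35·0.6065 + 1.52·0.6217 = 1.1573.

£1.16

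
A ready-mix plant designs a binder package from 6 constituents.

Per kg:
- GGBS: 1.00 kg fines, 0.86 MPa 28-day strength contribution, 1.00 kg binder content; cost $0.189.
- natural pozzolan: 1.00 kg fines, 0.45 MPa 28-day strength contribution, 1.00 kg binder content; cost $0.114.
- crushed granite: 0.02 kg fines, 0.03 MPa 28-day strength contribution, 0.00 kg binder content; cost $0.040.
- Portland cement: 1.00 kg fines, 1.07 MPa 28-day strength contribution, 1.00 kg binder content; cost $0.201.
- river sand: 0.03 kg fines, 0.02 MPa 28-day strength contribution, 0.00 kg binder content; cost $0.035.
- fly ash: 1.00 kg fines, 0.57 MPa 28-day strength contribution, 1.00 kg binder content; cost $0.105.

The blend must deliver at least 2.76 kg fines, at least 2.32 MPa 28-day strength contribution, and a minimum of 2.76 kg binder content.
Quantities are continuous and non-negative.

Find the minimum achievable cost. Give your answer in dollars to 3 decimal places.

Treat it as an LP. Let x1 = kg of GGBS, x2 = kg of natural pozzolan, x3 = kg of crushed granite, x4 = kg of Portland cement, x5 = kg of river sand, x6 = kg of fly ash.
Minimize 0.189x1 + 0.114x2 + 0.04x3 + 0.201x4 + 0.035x5 + 0.105x6 with:
  1x1 + 1x2 + 0.02x3 + 1x4 + 0.03x5 + 1x6 ≥ 2.76   (fines)
  0.86x1 + 0.45x2 + 0.03x3 + 1.07x4 + 0.02x5 + 0.57x6 ≥ 2.32   (28-day strength contribution)
  1x1 + 1x2 + 1x4 + 1x6 ≥ 2.76   (binder content)
  x1, x2, x3, x4, x5, x6 ≥ 0.
At the optimum only fly ash is positive (GGBS, natural pozzolan, crushed granite, Portland cement, river sand = 0). There the 28-day strength contribution constraint is tight.
Optimal quantities: fly ash = 4.07 kg.
Total cost: 0.105·4.07 = 0.42735.

$0.427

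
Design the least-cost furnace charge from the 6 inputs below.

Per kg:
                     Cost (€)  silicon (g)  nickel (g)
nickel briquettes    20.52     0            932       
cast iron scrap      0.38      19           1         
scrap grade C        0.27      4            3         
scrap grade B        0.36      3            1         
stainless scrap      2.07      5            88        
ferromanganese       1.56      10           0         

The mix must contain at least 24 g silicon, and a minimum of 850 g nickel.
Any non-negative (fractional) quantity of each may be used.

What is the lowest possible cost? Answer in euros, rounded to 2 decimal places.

Set it up as a linear program. Let x1 = kg of nickel briquettes, x2 = kg of cast iron scrap, x3 = kg of scrap grade C, x4 = kg of scrap grade B, x5 = kg of stainless scrap, x6 = kg of ferromanganese.
min 20.52x1 + 0.38x2 + 0.27x3 + 0.36x4 + 2.07x5 + 1.56x6 subject to:
  19x2 + 4x3 + 3x4 + 5x5 + 10x6 ≥ 24   (silicon)
  932x1 + 1x2 + 3x3 + 1x4 + 88x5 ≥ 850   (nickel)
  x1, x2, x3, x4, x5, x6 ≥ 0.
The optimal basis is {nickel briquettes, cast iron scrap}; scrap grade C, scrap grade B, stainless scrap, ferromanganese drop out. There the silicon and nickel constraints are tight.
Optimal quantities: nickel briquettes = 0.9107 kg, cast iron scrap = 1.263 kg.
Objective = 20.52·0.9107 + 0.38·1.263 = 19.1675.

€19.17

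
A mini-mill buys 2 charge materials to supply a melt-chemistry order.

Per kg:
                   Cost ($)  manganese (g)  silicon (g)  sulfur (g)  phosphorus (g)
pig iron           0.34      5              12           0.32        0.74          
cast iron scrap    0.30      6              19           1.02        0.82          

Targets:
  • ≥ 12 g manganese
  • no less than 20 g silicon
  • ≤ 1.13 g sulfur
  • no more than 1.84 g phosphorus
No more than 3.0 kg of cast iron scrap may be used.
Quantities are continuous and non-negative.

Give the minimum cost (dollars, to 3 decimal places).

$0.755

Treat it as an LP. Let x1 = kg of pig iron, x2 = kg of cast iron scrap.
Minimise 0.34x1 + 0.3x2 subject to:
  5x1 + 6x2 ≥ 12   (manganese)
  12x1 + 19x2 ≥ 20   (silicon)
  0.32x1 + 1.02x2 ≤ 1.13   (sulfur)
  0.74x1 + 0.82x2 ≤ 1.84   (phosphorus)
  x2 ≤ 3
  x1, x2 ≥ 0.
Both inputs are positive at the optimum. There the manganese and sulfur constraints are tight.
So pig iron = 1.717 kg, cast iron scrap = 0.5692 kg.
Objective = 0.34·1.717 + 0.3·0.5692 = 0.75454.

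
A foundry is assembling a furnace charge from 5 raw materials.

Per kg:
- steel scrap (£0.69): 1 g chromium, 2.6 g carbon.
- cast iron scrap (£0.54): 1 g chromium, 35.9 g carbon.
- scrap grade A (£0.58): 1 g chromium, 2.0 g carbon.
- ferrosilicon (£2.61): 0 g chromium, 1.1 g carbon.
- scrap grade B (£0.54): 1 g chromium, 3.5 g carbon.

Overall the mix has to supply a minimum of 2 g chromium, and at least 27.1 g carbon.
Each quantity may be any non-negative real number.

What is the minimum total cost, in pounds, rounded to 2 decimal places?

Let x1 = kg of steel scrap, x2 = kg of cast iron scrap, x3 = kg of scrap grade A, x4 = kg of ferrosilicon, x5 = kg of scrap grade B.
min 0.69x1 + 0.54x2 + 0.58x3 + 2.61x4 + 0.54x5 subject to:
  1x1 + 1x2 + 1x3 + 1x5 ≥ 2   (chromium)
  2.6x1 + 35.9x2 + 2x3 + 1.1x4 + 3.5x5 ≥ 27.1   (carbon)
  x1, x2, x3, x4, x5 ≥ 0.
The cheapest feasible vertex uses only cast iron scrap, scrap grade B; steel scrap, scrap grade A, ferrosilicon are not used. The chromium and carbon requirements are met with equality.
So cast iron scrap = 0.6204 kg, scrap grade B = 1.38 kg.
Total cost: 0.54·0.6204 + 0.54·1.38 = 1.0802.

£1.08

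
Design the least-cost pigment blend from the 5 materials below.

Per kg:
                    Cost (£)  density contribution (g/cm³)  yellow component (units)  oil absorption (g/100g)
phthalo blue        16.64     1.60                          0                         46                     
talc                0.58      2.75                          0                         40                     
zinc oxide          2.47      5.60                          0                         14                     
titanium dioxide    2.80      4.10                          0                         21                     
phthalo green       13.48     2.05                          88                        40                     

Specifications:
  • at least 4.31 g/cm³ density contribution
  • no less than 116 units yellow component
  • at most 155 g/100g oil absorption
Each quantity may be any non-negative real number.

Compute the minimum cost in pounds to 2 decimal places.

This is a linear program. Let x1 = kg of phthalo blue, x2 = kg of talc, x3 = kg of zinc oxide, x4 = kg of titanium dioxide, x5 = kg of phthalo green.
min 16.64x1 + 0.58x2 + 2.47x3 + 2.8x4 + 13.48x5 s.t.:
  1.6x1 + 2.75x2 + 5.6x3 + 4.1x4 + 2.05x5 ≥ 4.31   (density contribution)
  88x5 ≥ 116   (yellow component)
  46x1 + 40x2 + 14x3 + 21x4 + 40x5 ≤ 155   (oil absorption)
  x1, x2, x3, x4, x5 ≥ 0.
At the optimum only talc, phthalo green are positive (phthalo blue, zinc oxide, titanium dioxide = 0). The density contribution and yellow component requirements are met with equality.
Optimal quantities: talc = 0.5846 kg, phthalo green = 1.318 kg.
Total cost: 0.58·0.5846 + 13.48·1.318 = 18.1057.

£18.11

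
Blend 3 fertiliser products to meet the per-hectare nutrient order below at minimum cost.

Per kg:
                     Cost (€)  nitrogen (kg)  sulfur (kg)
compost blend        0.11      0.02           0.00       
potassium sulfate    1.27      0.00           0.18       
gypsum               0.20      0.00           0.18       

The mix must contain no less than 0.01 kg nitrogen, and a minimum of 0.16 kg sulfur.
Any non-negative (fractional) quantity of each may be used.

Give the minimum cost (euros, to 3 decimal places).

€0.233

Set it up as a linear program. Let x1 = kg of compost blend, x2 = kg of potassium sulfate, x3 = kg of gypsum.
Minimise 0.11x1 + 1.27x2 + 0.2x3 s.t.:
  0.02x1 ≥ 0.01   (nitrogen)
  0.18x2 + 0.18x3 ≥ 0.16   (sulfur)
  x1, x2, x3 ≥ 0.
At the optimum only compost blend, gypsum are positive (potassium sulfate = 0). Binding constraints: nitrogen and sulfur.
Solving gives x1 = 0.5, x3 = 0.8889.
Objective = 0.11·0.5 + 0.2·0.8889 = 0.23278.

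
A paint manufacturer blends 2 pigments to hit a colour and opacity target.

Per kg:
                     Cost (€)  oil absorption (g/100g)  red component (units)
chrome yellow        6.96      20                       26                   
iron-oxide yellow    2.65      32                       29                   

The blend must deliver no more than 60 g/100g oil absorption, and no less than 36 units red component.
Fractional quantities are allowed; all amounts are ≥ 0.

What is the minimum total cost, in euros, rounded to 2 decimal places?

€3.29

Set it up as a linear program. Let x1 = kg of chrome yellow, x2 = kg of iron-oxide yellow.
min 6.96x1 + 2.65x2 s.t.:
  20x1 + 32x2 ≤ 60   (oil absorption)
  26x1 + 29x2 ≥ 36   (red component)
  x1, x2 ≥ 0.
The cheapest feasible vertex uses only iron-oxide yellow; chrome yellow is not used. The red component requirement is met with equality.
That vertex is x2 = 1.241.
Total cost: 2.65·1.241 = 3.2887.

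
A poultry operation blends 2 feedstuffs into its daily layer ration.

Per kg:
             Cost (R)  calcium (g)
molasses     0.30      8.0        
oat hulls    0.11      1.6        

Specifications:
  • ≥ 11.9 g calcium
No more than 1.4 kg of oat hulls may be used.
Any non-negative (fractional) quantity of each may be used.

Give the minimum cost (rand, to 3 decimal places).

R0.446

This is a linear program. Let x1 = kg of molasses, x2 = kg of oat hulls.
min 0.3x1 + 0.11x2 with:
  8x1 + 1.6x2 ≥ 11.9   (calcium)
  x2 ≤ 1.4
  x1, x2 ≥ 0.
At the optimum only molasses is positive (oat hulls = 0). The calcium requirement is met with equality.
Solving gives x1 = 1.488.
Cost = 0.3·1.488 = 0.44640.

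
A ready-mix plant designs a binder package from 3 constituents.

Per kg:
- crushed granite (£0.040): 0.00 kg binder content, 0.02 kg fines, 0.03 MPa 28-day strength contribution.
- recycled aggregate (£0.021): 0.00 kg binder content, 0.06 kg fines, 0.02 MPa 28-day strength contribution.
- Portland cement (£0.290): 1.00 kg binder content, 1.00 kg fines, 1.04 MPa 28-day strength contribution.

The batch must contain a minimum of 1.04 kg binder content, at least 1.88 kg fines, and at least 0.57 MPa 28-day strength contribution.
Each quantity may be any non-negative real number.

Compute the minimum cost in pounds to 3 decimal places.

Set it up as a linear program. Let x1 = kg of crushed granite, x2 = kg of recycled aggregate, x3 = kg of Portland cement.
Minimize 0.04x1 + 0.021x2 + 0.29x3 subject to:
  1x3 ≥ 1.04   (binder content)
  0.02x1 + 0.06x2 + 1x3 ≥ 1.88   (fines)
  0.03x1 + 0.02x2 + 1.04x3 ≥ 0.57   (28-day strength contribution)
  x1, x2, x3 ≥ 0.
The minimum-cost mix takes nothing from crushed granite, recycled aggregate — only Portland cement. The fines requirement is met with equality.
So Portland cement = 1.88 kg.
Objective = 0.29·1.88 = 0.54520.

£0.545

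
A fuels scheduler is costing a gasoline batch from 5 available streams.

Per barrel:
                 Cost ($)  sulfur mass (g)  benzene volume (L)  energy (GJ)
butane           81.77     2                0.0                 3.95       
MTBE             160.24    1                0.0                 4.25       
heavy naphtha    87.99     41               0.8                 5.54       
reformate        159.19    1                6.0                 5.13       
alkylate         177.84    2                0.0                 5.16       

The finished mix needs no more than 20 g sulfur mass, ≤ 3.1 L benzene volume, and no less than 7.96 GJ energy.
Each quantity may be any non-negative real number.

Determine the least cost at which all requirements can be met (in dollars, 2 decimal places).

Let x1 = barrels of butane, x2 = barrels of MTBE, x3 = barrels of heavy naphtha, x4 = barrels of reformate, x5 = barrels of alkylate.
min 81.77x1 + 160.24x2 + 87.99x3 + 159.19x4 + 177.84x5 subject to:
  2x1 + 1x2 + 41x3 + 1x4 + 2x5 ≤ 20   (sulfur mass)
  0.8x3 + 6x4 ≤ 3.1   (benzene volume)
  3.95x1 + 4.25x2 + 5.54x3 + 5.13x4 + 5.16x5 ≥ 7.96   (energy)
  x1, x2, x3, x4, x5 ≥ 0.
The cheapest feasible vertex uses only butane, heavy naphtha; MTBE, reformate, alkylate are not used. Binding constraints: sulfur mass and energy.
Solving gives x1 = 1.4288, x3 = 0.41811.
Objective = 81.77·1.4288 + 87.99·0.41811 = 153.6225.

$153.62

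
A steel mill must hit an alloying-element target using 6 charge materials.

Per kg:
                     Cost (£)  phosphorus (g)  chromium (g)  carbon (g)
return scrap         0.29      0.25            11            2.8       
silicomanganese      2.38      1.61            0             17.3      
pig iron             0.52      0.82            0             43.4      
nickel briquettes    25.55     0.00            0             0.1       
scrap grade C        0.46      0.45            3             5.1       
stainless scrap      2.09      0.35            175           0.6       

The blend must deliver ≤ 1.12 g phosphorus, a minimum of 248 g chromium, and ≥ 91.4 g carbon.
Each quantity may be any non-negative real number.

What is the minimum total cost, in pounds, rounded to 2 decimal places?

£14700.58

Let x1 = kg of return scrap, x2 = kg of silicomanganese, x3 = kg of pig iron, x4 = kg of nickel briquettes, x5 = kg of scrap grade C, x6 = kg of stainless scrap.
Minimize 0.29x1 + 2.38x2 + 0.52x3 + 25.55x4 + 0.46x5 + 2.09x6 subject to:
  0.25x1 + 1.61x2 + 0.82x3 + 0.45x5 + 0.35x6 ≤ 1.12   (phosphorus)
  11x1 + 3x5 + 175x6 ≥ 248   (chromium)
  2.8x1 + 17.3x2 + 43.4x3 + 0.1x4 + 5.1x5 + 0.6x6 ≥ 91.4   (carbon)
  x1, x2, x3, x4, x5, x6 ≥ 0.
The minimum-cost mix takes nothing from return scrap, silicomanganese, scrap grade C — only pig iron, nickel briquettes, stainless scrap. The phosphorus, chromium, carbon requirements are met with equality.
So pig iron = 0.7609756 kg, nickel briquettes = 575.2337 kg, stainless scrap = 1.417143 kg.
Total cost: 0.52·0.7609756 + 25.55·575.2337 + 2.09·1.417143 = 14700.5786.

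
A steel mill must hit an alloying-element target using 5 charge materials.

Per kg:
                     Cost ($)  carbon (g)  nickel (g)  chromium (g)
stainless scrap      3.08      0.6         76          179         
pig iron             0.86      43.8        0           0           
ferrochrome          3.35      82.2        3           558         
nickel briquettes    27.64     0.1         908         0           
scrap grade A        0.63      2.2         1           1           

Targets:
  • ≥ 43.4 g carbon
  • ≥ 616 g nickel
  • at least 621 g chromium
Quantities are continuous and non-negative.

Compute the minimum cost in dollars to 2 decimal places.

$21.86

Let x1 = kg of stainless scrap, x2 = kg of pig iron, x3 = kg of ferrochrome, x4 = kg of nickel briquettes, x5 = kg of scrap grade A.
Minimize 3.08x1 + 0.86x2 + 3.35x3 + 27.64x4 + 0.63x5 with:
  0.6x1 + 43.8x2 + 82.2x3 + 0.1x4 + 2.2x5 ≥ 43.4   (carbon)
  76x1 + 3x3 + 908x4 + 1x5 ≥ 616   (nickel)
  179x1 + 558x3 + 1x5 ≥ 621   (chromium)
  x1, x2, x3, x4, x5 ≥ 0.
At the optimum only stainless scrap, ferrochrome, nickel briquettes are positive (pig iron, scrap grade A = 0). There the carbon, nickel, chromium constraints are tight.
Optimal quantities: stainless scrap = 1.868 kg, ferrochrome = 0.5137 kg, nickel briquettes = 0.5204 kg.
Hence cost = 3.08·1.868 + 3.35·0.5137 + 27.64·0.5204 = $21.8582.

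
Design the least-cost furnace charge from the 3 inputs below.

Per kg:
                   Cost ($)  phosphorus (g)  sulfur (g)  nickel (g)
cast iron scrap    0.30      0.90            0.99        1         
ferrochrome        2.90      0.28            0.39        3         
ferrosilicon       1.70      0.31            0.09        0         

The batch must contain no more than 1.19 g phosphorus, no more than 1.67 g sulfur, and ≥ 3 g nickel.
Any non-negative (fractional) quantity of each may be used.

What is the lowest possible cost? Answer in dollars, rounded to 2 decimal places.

This is a linear program. Let x1 = kg of cast iron scrap, x2 = kg of ferrochrome, x3 = kg of ferrosilicon.
Minimise 0.3x1 + 2.9x2 + 1.7x3 subject to:
  0.9x1 + 0.28x2 + 0.31x3 ≤ 1.19   (phosphorus)
  0.99x1 + 0.39x2 + 0.09x3 ≤ 1.67   (sulfur)
  1x1 + 3x2 ≥ 3   (nickel)
  x1, x2, x3 ≥ 0.
The optimal basis is {cast iron scrap, ferrochrome}; ferrosilicon drops out. There the phosphorus and nickel constraints are tight.
Solving gives x1 = 1.128, x2 = 0.624.
Objective = 0.3·1.128 + 2.9·0.624 = 2.1480.

$2.15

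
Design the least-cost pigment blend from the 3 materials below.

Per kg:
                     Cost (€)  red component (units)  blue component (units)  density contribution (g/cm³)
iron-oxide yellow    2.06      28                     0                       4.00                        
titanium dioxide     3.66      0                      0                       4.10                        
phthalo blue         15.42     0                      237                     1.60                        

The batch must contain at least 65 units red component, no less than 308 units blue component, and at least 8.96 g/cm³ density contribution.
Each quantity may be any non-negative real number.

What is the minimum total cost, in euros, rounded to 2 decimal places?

€24.82

This is a linear program. Let x1 = kg of iron-oxide yellow, x2 = kg of titanium dioxide, x3 = kg of phthalo blue.
Minimize 2.06x1 + 3.66x2 + 15.42x3 with:
  28x1 ≥ 65   (red component)
  237x3 ≥ 308   (blue component)
  4x1 + 4.1x2 + 1.6x3 ≥ 8.96   (density contribution)
  x1, x2, x3 ≥ 0.
The cheapest feasible vertex uses only iron-oxide yellow, phthalo blue; titanium dioxide is not used. The red component and blue component requirements are met with equality.
Optimal quantities: iron-oxide yellow = 2.3214 kg, phthalo blue = 1.2996 kg.
Objective = 2.06·2.3214 + 15.42·1.2996 = 24.8219.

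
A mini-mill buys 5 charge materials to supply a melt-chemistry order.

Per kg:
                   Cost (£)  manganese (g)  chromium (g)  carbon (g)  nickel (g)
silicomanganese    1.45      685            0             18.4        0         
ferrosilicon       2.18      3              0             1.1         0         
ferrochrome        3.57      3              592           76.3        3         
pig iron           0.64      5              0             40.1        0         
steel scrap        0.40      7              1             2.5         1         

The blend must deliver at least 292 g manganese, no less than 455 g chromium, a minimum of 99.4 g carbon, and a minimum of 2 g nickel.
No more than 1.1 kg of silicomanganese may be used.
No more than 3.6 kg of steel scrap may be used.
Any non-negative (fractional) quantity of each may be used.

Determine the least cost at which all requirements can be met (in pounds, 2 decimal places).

Let x1 = kg of silicomanganese, x2 = kg of ferrosilicon, x3 = kg of ferrochrome, x4 = kg of pig iron, x5 = kg of steel scrap.
Minimize 1.45x1 + 2.18x2 + 3.57x3 + 0.64x4 + 0.4x5 with:
  685x1 + 3x2 + 3x3 + 5x4 + 7x5 ≥ 292   (manganese)
  592x3 + 1x5 ≥ 455   (chromium)
  18.4x1 + 1.1x2 + 76.3x3 + 40.1x4 + 2.5x5 ≥ 99.4   (carbon)
  3x3 + 1x5 ≥ 2   (nickel)
  x1 ≤ 1.1
  x5 ≤ 3.6
  x1, x2, x3, x4, x5 ≥ 0.
The cheapest feasible vertex uses only silicomanganese, ferrochrome, pig iron; ferrosilicon, steel scrap are not used. There the manganese, chromium, carbon constraints are tight.
Optimal quantities: silicomanganese = 0.4169 kg, ferrochrome = 0.7686 kg, pig iron = 0.8251 kg.
Total cost: 1.45·0.4169 + 3.57·0.7686 + 0.64·0.8251 = 3.8765.

£3.88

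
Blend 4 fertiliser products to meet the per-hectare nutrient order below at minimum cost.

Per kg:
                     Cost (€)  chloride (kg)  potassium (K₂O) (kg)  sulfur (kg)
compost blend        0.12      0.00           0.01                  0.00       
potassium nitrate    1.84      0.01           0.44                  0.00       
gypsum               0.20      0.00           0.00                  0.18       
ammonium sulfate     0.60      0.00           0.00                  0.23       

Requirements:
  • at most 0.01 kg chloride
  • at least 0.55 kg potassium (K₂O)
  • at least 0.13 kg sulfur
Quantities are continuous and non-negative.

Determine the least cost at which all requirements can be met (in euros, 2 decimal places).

€3.30

Let x1 = kg of compost blend, x2 = kg of potassium nitrate, x3 = kg of gypsum, x4 = kg of ammonium sulfate.
Minimise 0.12x1 + 1.84x2 + 0.2x3 + 0.6x4 with:
  0.01x2 ≤ 0.01   (chloride)
  0.01x1 + 0.44x2 ≥ 0.55   (potassium (K₂O))
  0.18x3 + 0.23x4 ≥ 0.13   (sulfur)
  x1, x2, x3, x4 ≥ 0.
The cheapest feasible vertex uses only compost blend, potassium nitrate, gypsum; ammonium sulfate is not used. The chloride, potassium (K₂O), sulfur requirements are met with equality.
Optimal quantities: compost blend = 11 kg, potassium nitrate = 1 kg, gypsum = 0.7222 kg.
Hence cost = 0.12·11 + 1.84·1 + 0.2·0.7222 = €3.3044.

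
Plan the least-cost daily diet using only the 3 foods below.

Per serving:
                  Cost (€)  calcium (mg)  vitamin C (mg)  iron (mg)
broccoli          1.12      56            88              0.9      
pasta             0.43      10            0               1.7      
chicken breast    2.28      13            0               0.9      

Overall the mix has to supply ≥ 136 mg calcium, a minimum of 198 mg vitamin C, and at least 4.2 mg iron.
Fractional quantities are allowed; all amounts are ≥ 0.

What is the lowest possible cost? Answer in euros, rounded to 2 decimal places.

Let x1 = servings of broccoli, x2 = servings of pasta, x3 = servings of chicken breast.
min 1.12x1 + 0.43x2 + 2.28x3 subject to:
  56x1 + 10x2 + 13x3 ≥ 136   (calcium)
  88x1 ≥ 198   (vitamin C)
  0.9x1 + 1.7x2 + 0.9x3 ≥ 4.2   (iron)
  x1, x2, x3 ≥ 0.
The optimal basis is {broccoli, pasta}; chicken breast drops out. The vitamin C and iron requirements are met with equality.
That vertex is x1 = 2.25, x2 = 1.279.
Objective = 1.12·2.25 + 0.43·1.279 = 3.0700.

€3.07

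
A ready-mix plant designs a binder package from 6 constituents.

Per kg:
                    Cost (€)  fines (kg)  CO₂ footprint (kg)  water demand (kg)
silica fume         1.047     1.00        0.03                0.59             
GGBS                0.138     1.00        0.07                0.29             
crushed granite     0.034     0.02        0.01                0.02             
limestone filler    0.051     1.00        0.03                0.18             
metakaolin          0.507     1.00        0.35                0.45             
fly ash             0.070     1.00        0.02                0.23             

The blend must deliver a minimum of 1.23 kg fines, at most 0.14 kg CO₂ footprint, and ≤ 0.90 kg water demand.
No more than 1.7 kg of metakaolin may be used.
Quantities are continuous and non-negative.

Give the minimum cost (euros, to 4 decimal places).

Set it up as a linear program. Let x1 = kg of silica fume, x2 = kg of GGBS, x3 = kg of crushed granite, x4 = kg of limestone filler, x5 = kg of metakaolin, x6 = kg of fly ash.
min 1.047x1 + 0.138x2 + 0.034x3 + 0.051x4 + 0.507x5 + 0.07x6 subject to:
  1x1 + 1x2 + 0.02x3 + 1x4 + 1x5 + 1x6 ≥ 1.23   (fines)
  0.03x1 + 0.07x2 + 0.01x3 + 0.03x4 + 0.35x5 + 0.02x6 ≤ 0.14   (CO₂ footprint)
  0.59x1 + 0.29x2 + 0.02x3 + 0.18x4 + 0.45x5 + 0.23x6 ≤ 0.9   (water demand)
  x5 ≤ 1.7
  x1, x2, x3, x4, x5, x6 ≥ 0.
At the optimum only limestone filler is positive (silica fume, GGBS, crushed granite, metakaolin, fly ash = 0). Binding constraint: fines.
That vertex is x4 = 1.23.
Total cost: 0.051·1.23 = 0.062730.

€0.0627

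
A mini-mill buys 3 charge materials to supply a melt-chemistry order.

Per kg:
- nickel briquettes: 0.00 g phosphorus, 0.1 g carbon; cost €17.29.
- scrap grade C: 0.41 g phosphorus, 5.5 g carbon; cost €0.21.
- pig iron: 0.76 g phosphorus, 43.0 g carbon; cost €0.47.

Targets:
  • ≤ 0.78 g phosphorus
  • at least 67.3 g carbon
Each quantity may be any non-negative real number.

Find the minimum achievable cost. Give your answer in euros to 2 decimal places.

Set it up as a linear program. Let x1 = kg of nickel briquettes, x2 = kg of scrap grade C, x3 = kg of pig iron.
min 17.29x1 + 0.21x2 + 0.47x3 s.t.:
  0.41x2 + 0.76x3 ≤ 0.78   (phosphorus)
  0.1x1 + 5.5x2 + 43x3 ≥ 67.3   (carbon)
  x1, x2, x3 ≥ 0.
The optimal basis is {nickel briquettes, pig iron}; scrap grade C drops out. The phosphorus and carbon requirements are met with equality.
So nickel briquettes = 231.684 kg, pig iron = 1.02632 kg.
Cost = 17.29·231.684 + 0.47·1.02632 = 4006.2987.

€4006.30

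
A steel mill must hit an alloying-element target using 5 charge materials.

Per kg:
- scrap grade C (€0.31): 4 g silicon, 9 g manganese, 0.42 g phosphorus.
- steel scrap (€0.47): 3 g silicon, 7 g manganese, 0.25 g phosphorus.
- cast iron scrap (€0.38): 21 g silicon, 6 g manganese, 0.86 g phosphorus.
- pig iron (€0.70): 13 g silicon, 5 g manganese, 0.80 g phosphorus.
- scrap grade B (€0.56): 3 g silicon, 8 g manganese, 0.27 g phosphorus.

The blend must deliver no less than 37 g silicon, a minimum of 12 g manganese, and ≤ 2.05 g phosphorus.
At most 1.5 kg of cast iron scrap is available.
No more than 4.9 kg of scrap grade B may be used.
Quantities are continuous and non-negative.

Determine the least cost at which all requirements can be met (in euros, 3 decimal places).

€0.877

Let x1 = kg of scrap grade C, x2 = kg of steel scrap, x3 = kg of cast iron scrap, x4 = kg of pig iron, x5 = kg of scrap grade B.
min 0.31x1 + 0.47x2 + 0.38x3 + 0.7x4 + 0.56x5 with:
  4x1 + 3x2 + 21x3 + 13x4 + 3x5 ≥ 37   (silicon)
  9x1 + 7x2 + 6x3 + 5x4 + 8x5 ≥ 12   (manganese)
  0.42x1 + 0.25x2 + 0.86x3 + 0.8x4 + 0.27x5 ≤ 2.05   (phosphorus)
  x3 ≤ 1.5
  x5 ≤ 4.9
  x1, x2, x3, x4, x5 ≥ 0.
The minimum-cost mix takes nothing from steel scrap, scrap grade B — only scrap grade C, cast iron scrap, pig iron. The silicon, manganese, the cast iron scrap cap requirements are met with equality.
Optimal quantities: scrap grade C = 0.1186 kg, cast iron scrap = 1.5 kg, pig iron = 0.3866 kg.
Total cost: 0.31·0.1186 + 0.38·1.5 + 0.7·0.3866 = 0.87739.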